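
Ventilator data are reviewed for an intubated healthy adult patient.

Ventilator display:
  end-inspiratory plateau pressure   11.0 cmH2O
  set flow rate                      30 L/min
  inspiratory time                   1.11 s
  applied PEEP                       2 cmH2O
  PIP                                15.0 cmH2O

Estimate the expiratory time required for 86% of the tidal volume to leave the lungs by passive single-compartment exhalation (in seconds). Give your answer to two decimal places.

0.97

Flow: 30 L/min ÷ 60 = 0.5 L/s.
Vt = flow × Ti = 0.5 L/s × 1.11 s × 1000 mL/L = 555.0 mL.
R = (PIP − Pplat)/V̇ = (15.0 − 11.0) / 0.5 = 4.0/0.5 = 8.0 cmH2O·s/L.
C = Vt/(Pplat − PEEP) = 555.0 / (11.0 − 2) = 555.0/9.0 = 61.667 mL/cmH2O.
τ = R × C = 8.0 × 0.06167 L/cmH2O = 0.4934 s.
t = −τ·ln(1 − 0.86) = −0.4934·ln(0.14) = 0.9701 s.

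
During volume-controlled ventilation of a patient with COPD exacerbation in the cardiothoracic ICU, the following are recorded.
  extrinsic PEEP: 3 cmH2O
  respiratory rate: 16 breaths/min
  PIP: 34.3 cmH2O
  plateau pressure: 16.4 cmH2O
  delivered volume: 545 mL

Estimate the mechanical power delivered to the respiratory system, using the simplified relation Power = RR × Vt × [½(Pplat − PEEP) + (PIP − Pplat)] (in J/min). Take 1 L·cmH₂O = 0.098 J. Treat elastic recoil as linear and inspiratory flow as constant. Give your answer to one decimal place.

21.0

Per-breath work = Vt × [½(Pplat−PEEP) + (PIP−Pplat)] = 0.545 × [0.5×13.4 + 17.9] = 0.545 × 24.6 = 13.407 L·cmH2O.
Power = 16 × 13.407 = 214.51 L·cmH2O/min.
× 0.098 J/(L·cmH2O) → 21.022 J/min.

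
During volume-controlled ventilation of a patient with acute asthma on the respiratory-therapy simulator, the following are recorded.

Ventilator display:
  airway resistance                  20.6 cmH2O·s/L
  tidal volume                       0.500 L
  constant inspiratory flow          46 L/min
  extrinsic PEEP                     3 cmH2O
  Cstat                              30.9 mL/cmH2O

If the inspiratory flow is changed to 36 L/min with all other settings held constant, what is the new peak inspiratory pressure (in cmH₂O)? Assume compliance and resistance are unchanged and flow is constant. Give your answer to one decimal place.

Flow: 46 L/min ÷ 60 = 0.7667 L/s.
New flow: 36 L/min ÷ 60 = 0.6 L/s.
PIP = Vt/C + R·V̇ + PEEP (constant-flow equation of motion).
Only the resistive term changes: ΔPIP = R × ΔV̇ = 20.6 × (0.6 − 0.7667) = 20.6 × -0.1667 = -3.434 cmH2O.
Original PIP = 500/30.9 + 20.6×0.7667 + 3 = 34.975 cmH2O; new PIP = 34.975 + (-3.434) = 31.541 cmH2O.

31.5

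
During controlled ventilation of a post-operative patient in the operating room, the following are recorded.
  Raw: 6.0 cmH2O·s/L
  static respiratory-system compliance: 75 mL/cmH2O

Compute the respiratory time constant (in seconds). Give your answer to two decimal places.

τ = R × C = 6.0 × 75 mL/cmH2O = 6.0 × 0.075 L/cmH2O = 0.45 s.

0.45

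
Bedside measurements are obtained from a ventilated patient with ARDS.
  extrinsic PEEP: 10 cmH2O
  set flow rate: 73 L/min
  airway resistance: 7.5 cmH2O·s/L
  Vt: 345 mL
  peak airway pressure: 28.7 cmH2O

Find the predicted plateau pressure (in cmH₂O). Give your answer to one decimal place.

19.6

Flow: 73 L/min ÷ 60 = 1.2167 L/s.
Pplat = PIP − Raw × flow = 28.7 − 7.5 × 1.2167 = 28.7 − 9.125 = 19.575 cmH2O.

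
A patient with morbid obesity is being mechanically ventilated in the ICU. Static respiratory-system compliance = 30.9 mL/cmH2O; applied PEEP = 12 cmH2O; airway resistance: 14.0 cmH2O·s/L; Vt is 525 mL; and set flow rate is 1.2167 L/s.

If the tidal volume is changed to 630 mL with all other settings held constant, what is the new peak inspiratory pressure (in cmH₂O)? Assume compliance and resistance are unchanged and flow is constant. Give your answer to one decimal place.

49.4

PIP = Vt/C + R·V̇ + PEEP (constant-flow equation of motion).
Only the elastic term changes: ΔPIP = ΔVt / C = (630 − 525) / 30.9 = 3.398 cmH2O.
Original PIP = 525/30.9 + 14.0×1.2167 + 12 = 46.024 cmH2O; new PIP = 46.024 + (3.398) = 49.422 cmH2O.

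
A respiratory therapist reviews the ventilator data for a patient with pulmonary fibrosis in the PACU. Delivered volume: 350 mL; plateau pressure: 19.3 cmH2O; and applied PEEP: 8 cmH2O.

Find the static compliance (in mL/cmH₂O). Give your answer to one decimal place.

31.0

Cstat = Vt / (Pplat − PEEP) = 350 / (19.3 − 8) = 350 / 11.3 = 30.973 mL/cmH2O.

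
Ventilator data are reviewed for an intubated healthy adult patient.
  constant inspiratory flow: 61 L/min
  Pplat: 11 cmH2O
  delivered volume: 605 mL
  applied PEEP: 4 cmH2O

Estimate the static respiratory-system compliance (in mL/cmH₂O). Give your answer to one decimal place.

Cstat = Vt / (Pplat − PEEP) = 605 / (11 − 4) = 605 / 7.0 = 86.429 mL/cmH2O.

86.4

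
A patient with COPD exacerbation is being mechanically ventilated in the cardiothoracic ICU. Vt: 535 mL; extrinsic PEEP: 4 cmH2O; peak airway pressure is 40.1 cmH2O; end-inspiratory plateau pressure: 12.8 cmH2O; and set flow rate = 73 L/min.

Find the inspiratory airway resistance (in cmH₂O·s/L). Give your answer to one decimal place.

Flow: 73 L/min ÷ 60 = 1.2167 L/s.
Raw = (PIP − Pplat) / flow = (40.1 − 12.8) / 1.2167 = 27.3 / 1.2167 = 22.438 cmH2O·s/L.

22.4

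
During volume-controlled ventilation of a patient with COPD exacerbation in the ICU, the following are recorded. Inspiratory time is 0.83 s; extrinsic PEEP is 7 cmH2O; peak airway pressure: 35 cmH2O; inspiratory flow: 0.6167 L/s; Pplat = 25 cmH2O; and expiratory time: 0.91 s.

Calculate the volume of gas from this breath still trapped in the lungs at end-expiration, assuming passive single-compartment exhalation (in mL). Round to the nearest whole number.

71

Vt = flow × Ti = 0.6167 L/s × 0.83 s × 1000 mL/L = 511.86 mL.
R = (PIP − Pplat)/V̇ = (35 − 25) / 0.6167 = 10.0/0.6167 = 16.215 cmH2O·s/L.
C = Vt/(Pplat − PEEP) = 511.86 / (25 − 7) = 511.86/18.0 = 28.437 mL/cmH2O.
τ = R × C = 16.215 × 0.02844 L/cmH2O = 0.4612 s.
Fraction remaining = e^(−Te/τ) = e^(−0.91/0.4612) = 0.139.
Trapped volume = 511.86 × 0.139 = 71.149 mL.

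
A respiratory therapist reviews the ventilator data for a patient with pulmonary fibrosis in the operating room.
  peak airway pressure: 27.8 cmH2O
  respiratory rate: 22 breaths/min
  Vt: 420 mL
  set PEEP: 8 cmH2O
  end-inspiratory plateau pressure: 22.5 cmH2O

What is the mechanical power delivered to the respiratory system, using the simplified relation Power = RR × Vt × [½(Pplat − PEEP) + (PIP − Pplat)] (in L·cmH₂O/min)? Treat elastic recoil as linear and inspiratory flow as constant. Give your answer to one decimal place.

116.0

Per-breath work = Vt × [½(Pplat−PEEP) + (PIP−Pplat)] = 0.420 × [0.5×14.5 + 5.3] = 0.420 × 12.55 = 5.271 L·cmH2O.
Power = 22 × 5.271 = 115.96 L·cmH2O/min.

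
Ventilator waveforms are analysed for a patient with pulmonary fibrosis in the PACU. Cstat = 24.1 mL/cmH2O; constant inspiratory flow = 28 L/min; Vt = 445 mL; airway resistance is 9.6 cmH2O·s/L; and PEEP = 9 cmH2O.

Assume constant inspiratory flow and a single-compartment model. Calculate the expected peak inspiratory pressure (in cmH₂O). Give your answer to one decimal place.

31.9

Flow: 28 L/min ÷ 60 = 0.4667 L/s.
Equation of motion (constant flow): PIP = Vt/C + R·V̇ + PEEP.
PIP = 445/24.1 + 9.6×0.4667 + 9 = 18.465 + 4.48 + 9 = 31.945 cmH2O.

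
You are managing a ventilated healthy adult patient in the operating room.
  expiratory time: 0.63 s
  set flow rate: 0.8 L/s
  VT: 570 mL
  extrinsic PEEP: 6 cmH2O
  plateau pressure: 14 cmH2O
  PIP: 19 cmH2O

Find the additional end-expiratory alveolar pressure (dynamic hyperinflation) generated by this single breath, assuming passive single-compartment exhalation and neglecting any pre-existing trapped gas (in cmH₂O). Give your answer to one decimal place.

R = (PIP − Pplat)/V̇ = (19 − 14) / 0.8 = 5.0/0.8 = 6.25 cmH2O·s/L.
C = Vt/(Pplat − PEEP) = 570.0 / (14 − 6) = 570.0/8.0 = 71.25 mL/cmH2O.
τ = R × C = 6.25 × 0.07125 L/cmH2O = 0.4453 s.
Fraction remaining = e^(−Te/τ) = e^(−0.63/0.4453) = 0.243; trapped volume = 570.0 × 0.243 = 138.51 mL.
Additional alveolar pressure from trapping ≈ V_trapped / C = 138.51 / 71.25 = 1.944 cmH2O.

1.9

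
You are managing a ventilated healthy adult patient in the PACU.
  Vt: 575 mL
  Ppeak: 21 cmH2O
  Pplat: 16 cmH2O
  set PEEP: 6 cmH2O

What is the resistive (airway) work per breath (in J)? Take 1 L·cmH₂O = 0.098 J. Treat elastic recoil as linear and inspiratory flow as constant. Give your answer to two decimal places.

0.28

With constant inspiratory flow the resistive pressure is constant at PIP − Pplat = 21 − 16 = 5.0 cmH2O, so resistive work = 5.0 × 0.575 = 2.875 L·cmH2O.
× 0.098 J/(L·cmH2O) → 0.2818 J.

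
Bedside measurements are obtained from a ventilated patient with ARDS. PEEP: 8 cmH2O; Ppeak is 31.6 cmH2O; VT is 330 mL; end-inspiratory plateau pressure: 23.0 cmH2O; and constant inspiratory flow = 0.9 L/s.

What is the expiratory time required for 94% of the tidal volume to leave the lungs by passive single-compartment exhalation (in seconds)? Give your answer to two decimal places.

0.59

R = (PIP − Pplat)/V̇ = (31.6 − 23.0) / 0.9 = 8.6/0.9 = 9.556 cmH2O·s/L.
C = Vt/(Pplat − PEEP) = 330.0 / (23.0 − 8) = 330.0/15.0 = 22.0 mL/cmH2O.
τ = R × C = 9.556 × 0.022 L/cmH2O = 0.2102 s.
t = −τ·ln(1 − 0.94) = −0.2102·ln(0.06) = 0.5914 s.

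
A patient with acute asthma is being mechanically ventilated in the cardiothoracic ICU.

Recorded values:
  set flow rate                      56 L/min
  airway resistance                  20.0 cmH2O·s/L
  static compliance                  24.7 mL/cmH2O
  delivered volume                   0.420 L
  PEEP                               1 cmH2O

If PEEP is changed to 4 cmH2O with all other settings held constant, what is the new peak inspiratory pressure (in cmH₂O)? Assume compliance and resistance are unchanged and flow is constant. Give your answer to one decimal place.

Flow: 56 L/min ÷ 60 = 0.9333 L/s.
PIP = Vt/C + R·V̇ + PEEP (constant-flow equation of motion).
Only the baseline term changes: ΔPIP = ΔPEEP = 4 − 1 = 3.0 cmH2O.
Original PIP = 420/24.7 + 20.0×0.9333 + 1 = 36.67 cmH2O; new PIP = 36.67 + (3.0) = 39.67 cmH2O.

39.7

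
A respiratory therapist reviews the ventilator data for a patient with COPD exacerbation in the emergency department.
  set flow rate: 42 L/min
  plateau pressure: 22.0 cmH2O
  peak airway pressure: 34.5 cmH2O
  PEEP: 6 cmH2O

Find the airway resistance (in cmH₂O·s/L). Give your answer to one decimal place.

17.9

Flow: 42 L/min ÷ 60 = 0.7 L/s.
Raw = (PIP − Pplat) / flow = (34.5 − 22.0) / 0.7 = 12.5 / 0.7 = 17.857 cmH2O·s/L.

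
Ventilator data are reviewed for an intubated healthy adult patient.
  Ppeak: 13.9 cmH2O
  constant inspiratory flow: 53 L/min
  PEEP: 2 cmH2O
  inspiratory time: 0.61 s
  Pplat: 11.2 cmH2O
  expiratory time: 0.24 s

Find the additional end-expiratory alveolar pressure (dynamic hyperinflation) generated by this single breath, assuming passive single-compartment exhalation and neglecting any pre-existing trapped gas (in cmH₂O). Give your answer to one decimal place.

Flow: 53 L/min ÷ 60 = 0.8833 L/s.
Vt = flow × Ti = 0.8833 L/s × 0.61 s × 1000 mL/L = 538.81 mL.
R = (PIP − Pplat)/V̇ = (13.9 − 11.2) / 0.8833 = 2.7/0.8833 = 3.057 cmH2O·s/L.
C = Vt/(Pplat − PEEP) = 538.81 / (11.2 − 2) = 538.81/9.2 = 58.566 mL/cmH2O.
τ = R × C = 3.057 × 0.05857 L/cmH2O = 0.179 s.
Fraction remaining = e^(−Te/τ) = e^(−0.24/0.179) = 0.2616; trapped volume = 538.81 × 0.2616 = 140.95 mL.
Additional alveolar pressure from trapping ≈ V_trapped / C = 140.95 / 58.566 = 2.407 cmH2O.

2.4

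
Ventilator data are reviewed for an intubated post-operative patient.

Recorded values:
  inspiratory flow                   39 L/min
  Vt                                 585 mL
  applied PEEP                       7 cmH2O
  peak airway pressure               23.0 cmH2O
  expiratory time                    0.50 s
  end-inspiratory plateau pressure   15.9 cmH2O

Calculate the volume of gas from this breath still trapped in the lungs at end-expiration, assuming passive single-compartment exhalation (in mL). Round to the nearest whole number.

292

Flow: 39 L/min ÷ 60 = 0.65 L/s.
R = (PIP − Pplat)/V̇ = (23.0 − 15.9) / 0.65 = 7.1/0.65 = 10.923 cmH2O·s/L.
C = Vt/(Pplat − PEEP) = 585.0 / (15.9 − 7) = 585.0/8.9 = 65.73 mL/cmH2O.
τ = R × C = 10.923 × 0.06573 L/cmH2O = 0.718 s.
Fraction remaining = e^(−Te/τ) = e^(−0.50/0.718) = 0.4984.
Trapped volume = 585.0 × 0.4984 = 291.56 mL.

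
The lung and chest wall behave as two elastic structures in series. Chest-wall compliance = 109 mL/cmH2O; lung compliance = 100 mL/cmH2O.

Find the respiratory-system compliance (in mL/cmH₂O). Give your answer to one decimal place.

Lung and chest wall are elastances in series: 1/Crs = 1/CL + 1/Ccw.
1/Crs = 1/100 + 1/109 = 0.01917.
Crs = 52.165 mL/cmH2O.

52.2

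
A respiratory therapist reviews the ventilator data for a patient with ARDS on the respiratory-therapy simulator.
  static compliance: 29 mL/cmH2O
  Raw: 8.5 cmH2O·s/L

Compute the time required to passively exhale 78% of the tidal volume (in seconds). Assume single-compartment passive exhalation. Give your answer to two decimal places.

0.37

τ = R × C = 8.5 × 29 mL/cmH2O = 8.5 × 0.029 L/cmH2O = 0.2465 s.
Exhaled fraction f = 1 − e^(−t/τ) → t = −τ·ln(1 − f) = −0.2465·ln(0.22) = 0.3732 s.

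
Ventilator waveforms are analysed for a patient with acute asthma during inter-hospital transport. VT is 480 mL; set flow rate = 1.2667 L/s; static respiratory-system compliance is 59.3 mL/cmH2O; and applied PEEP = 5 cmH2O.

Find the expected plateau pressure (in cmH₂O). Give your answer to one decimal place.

13.1

Pplat = PEEP + Vt / Cstat = 5 + 480 / 59.3 = 5 + 8.094 = 13.094 cmH2O.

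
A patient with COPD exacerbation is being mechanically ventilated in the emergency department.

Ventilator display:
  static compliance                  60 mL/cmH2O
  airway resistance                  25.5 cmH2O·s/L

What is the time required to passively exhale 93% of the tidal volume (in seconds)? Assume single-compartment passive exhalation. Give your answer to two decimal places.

τ = R × C = 25.5 × 60 mL/cmH2O = 25.5 × 0.060 L/cmH2O = 1.53 s.
Exhaled fraction f = 1 − e^(−t/τ) → t = −τ·ln(1 − f) = −1.53·ln(0.07) = 4.069 s.

4.07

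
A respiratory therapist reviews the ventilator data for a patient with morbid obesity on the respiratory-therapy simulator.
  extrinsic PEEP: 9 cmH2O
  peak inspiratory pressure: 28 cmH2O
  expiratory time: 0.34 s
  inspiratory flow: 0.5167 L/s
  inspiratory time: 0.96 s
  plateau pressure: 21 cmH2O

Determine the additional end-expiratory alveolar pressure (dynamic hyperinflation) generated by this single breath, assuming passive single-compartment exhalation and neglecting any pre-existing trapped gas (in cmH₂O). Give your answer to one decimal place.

6.5

Vt = flow × Ti = 0.5167 L/s × 0.96 s × 1000 mL/L = 496.03 mL.
R = (PIP − Pplat)/V̇ = (28 − 21) / 0.5167 = 7.0/0.5167 = 13.548 cmH2O·s/L.
C = Vt/(Pplat − PEEP) = 496.03 / (21 − 9) = 496.03/12.0 = 41.336 mL/cmH2O.
τ = R × C = 13.548 × 0.04134 L/cmH2O = 0.5601 s.
Fraction remaining = e^(−Te/τ) = e^(−0.34/0.5601) = 0.545; trapped volume = 496.03 × 0.545 = 270.34 mL.
Additional alveolar pressure from trapping ≈ V_trapped / C = 270.34 / 41.336 = 6.54 cmH2O.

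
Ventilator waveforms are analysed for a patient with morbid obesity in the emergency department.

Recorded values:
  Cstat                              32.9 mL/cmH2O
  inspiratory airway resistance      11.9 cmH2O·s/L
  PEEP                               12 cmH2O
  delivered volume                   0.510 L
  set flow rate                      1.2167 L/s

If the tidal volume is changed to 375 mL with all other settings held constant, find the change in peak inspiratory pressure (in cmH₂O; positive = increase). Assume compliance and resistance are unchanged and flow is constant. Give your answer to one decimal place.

-4.1

PIP = Vt/C + R·V̇ + PEEP (constant-flow equation of motion).
Only the elastic term changes: ΔPIP = ΔVt / C = (375 − 510) / 32.9 = -4.103 cmH2O.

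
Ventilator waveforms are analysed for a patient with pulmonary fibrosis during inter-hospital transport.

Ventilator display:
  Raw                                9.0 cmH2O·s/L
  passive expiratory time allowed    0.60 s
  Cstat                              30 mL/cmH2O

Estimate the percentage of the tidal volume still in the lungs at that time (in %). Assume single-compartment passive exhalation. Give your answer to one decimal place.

10.8

τ = R × C = 9.0 × 30 mL/cmH2O = 9.0 × 0.030 L/cmH2O = 0.27 s.
Passive exhalation: V(t)/V₀ = e^(−t/τ) = e^(−0.60/0.27) = 0.1084.
Fraction remaining = 0.1084 → 10.84%.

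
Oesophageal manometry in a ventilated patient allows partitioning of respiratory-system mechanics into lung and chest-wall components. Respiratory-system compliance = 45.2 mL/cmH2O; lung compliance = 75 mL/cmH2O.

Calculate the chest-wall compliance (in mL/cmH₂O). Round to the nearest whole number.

1/Ccw = 1/Crs − 1/CL.
1/Ccw = 1/45.2 − 1/75 = 0.008791.
Ccw = 113.75 mL/cmH2O.

114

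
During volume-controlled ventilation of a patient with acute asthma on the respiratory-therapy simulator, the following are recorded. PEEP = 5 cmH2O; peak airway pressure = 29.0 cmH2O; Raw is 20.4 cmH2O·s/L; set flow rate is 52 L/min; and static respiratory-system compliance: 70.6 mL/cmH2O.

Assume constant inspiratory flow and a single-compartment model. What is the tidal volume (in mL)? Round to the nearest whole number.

Flow: 52 L/min ÷ 60 = 0.8667 L/s.
Equation of motion (constant flow): PIP = Vt/C + R·V̇ + PEEP.
Vt/C = PIP − R·V̇ − PEEP = 29.0 − 17.681 − 5 = 6.319 cmH2O.
Vt = C × 6.319 = 70.6 × 6.319 = 446.12 mL.

446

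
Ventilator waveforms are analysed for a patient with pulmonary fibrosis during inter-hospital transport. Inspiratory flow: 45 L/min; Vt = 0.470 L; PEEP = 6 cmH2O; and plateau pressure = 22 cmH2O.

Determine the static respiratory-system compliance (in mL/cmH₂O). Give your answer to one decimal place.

29.4

Cstat = Vt / (Pplat − PEEP) = 470 / (22 − 6) = 470 / 16.0 = 29.375 mL/cmH2O.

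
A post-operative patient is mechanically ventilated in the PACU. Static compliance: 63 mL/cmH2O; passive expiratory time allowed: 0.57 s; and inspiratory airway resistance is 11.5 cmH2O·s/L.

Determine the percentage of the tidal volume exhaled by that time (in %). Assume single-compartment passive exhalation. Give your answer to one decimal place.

54.5

τ = R × C = 11.5 × 63 mL/cmH2O = 11.5 × 0.063 L/cmH2O = 0.7245 s.
Passive exhalation: V(t)/V₀ = e^(−t/τ) = e^(−0.57/0.7245) = 0.4553.
Fraction exhaled = 1 − 0.4553 = 0.5447 → 54.47%.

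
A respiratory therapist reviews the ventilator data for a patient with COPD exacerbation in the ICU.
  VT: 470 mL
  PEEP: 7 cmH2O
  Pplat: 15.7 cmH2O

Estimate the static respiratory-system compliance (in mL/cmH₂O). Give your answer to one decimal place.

Cstat = Vt / (Pplat − PEEP) = 470 / (15.7 − 7) = 470 / 8.7 = 54.023 mL/cmH2O.

54.0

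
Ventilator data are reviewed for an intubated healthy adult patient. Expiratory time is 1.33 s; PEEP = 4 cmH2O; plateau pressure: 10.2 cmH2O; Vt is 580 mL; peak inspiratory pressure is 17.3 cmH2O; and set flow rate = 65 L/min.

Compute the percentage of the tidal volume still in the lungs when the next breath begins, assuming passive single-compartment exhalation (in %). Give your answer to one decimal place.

Flow: 65 L/min ÷ 60 = 1.0833 L/s.
R = (PIP − Pplat)/V̇ = (17.3 − 10.2) / 1.0833 = 7.1/1.0833 = 6.554 cmH2O·s/L.
C = Vt/(Pplat − PEEP) = 580.0 / (10.2 − 4) = 580.0/6.2 = 93.548 mL/cmH2O.
τ = R × C = 6.554 × 0.09355 L/cmH2O = 0.6131 s.
Fraction remaining at end-expiration = e^(−Te/τ) = e^(−1.33/0.6131) = 0.1143 → 11.43%.

11.4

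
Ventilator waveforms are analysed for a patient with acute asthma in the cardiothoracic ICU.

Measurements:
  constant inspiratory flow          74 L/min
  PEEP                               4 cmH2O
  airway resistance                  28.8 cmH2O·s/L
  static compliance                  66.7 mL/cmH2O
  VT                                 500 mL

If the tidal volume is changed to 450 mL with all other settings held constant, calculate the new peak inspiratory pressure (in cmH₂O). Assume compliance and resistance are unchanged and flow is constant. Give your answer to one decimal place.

46.3

Flow: 74 L/min ÷ 60 = 1.2333 L/s.
PIP = Vt/C + R·V̇ + PEEP (constant-flow equation of motion).
Only the elastic term changes: ΔPIP = ΔVt / C = (450 − 500) / 66.7 = -0.7496 cmH2O.
Original PIP = 500/66.7 + 28.8×1.2333 + 4 = 47.015 cmH2O; new PIP = 47.015 + (-0.7496) = 46.265 cmH2O.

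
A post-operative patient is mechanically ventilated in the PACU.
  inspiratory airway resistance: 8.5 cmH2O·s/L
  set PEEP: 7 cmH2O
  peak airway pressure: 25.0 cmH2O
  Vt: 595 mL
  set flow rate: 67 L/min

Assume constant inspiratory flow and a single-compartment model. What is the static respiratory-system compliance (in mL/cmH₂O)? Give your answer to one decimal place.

69.9

Flow: 67 L/min ÷ 60 = 1.1167 L/s.
Equation of motion (constant flow): PIP = Vt/C + R·V̇ + PEEP.
Vt/C = PIP − R·V̇ − PEEP = 25.0 − 8.5×1.1167 − 7 = 25.0 − 9.492 − 7 = 8.508 cmH2O.
C = Vt / 8.508 = 595 / 8.508 = 69.934 mL/cmH2O.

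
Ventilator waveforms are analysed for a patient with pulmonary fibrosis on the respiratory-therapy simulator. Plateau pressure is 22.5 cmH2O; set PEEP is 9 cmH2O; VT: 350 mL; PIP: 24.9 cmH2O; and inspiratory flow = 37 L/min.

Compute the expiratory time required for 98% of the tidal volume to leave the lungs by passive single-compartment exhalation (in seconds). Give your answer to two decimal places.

0.39

Flow: 37 L/min ÷ 60 = 0.6167 L/s.
R = (PIP − Pplat)/V̇ = (24.9 − 22.5) / 0.6167 = 2.4/0.6167 = 3.892 cmH2O·s/L.
C = Vt/(Pplat − PEEP) = 350.0 / (22.5 − 9) = 350.0/13.5 = 25.926 mL/cmH2O.
τ = R × C = 3.892 × 0.02593 L/cmH2O = 0.1009 s.
t = −τ·ln(1 − 0.98) = −0.1009·ln(0.02) = 0.3947 s.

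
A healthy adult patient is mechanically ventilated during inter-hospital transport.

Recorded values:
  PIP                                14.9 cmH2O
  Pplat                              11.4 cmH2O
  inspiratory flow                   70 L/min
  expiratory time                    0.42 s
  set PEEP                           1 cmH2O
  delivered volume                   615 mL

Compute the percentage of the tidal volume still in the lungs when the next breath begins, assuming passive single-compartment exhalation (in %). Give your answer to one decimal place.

Flow: 70 L/min ÷ 60 = 1.1667 L/s.
R = (PIP − Pplat)/V̇ = (14.9 − 11.4) / 1.1667 = 3.5/1.1667 = 3.0 cmH2O·s/L.
C = Vt/(Pplat − PEEP) = 615.0 / (11.4 − 1) = 615.0/10.4 = 59.135 mL/cmH2O.
τ = R × C = 3.0 × 0.05914 L/cmH2O = 0.1774 s.
Fraction remaining at end-expiration = e^(−Te/τ) = e^(−0.42/0.1774) = 0.09371 → 9.371%.

9.4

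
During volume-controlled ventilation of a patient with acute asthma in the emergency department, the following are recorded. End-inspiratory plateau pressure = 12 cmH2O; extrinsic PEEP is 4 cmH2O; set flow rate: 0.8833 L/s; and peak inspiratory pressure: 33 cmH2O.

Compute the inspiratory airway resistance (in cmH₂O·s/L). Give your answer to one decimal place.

23.8

Raw = (PIP − Pplat) / flow = (33 − 12) / 0.8833 = 21.0 / 0.8833 = 23.774 cmH2O·s/L.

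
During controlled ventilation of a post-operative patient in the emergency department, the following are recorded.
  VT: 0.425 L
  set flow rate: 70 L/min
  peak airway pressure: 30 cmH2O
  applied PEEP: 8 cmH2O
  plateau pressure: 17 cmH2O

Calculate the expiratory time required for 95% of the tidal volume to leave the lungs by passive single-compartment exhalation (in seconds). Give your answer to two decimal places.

Flow: 70 L/min ÷ 60 = 1.1667 L/s.
R = (PIP − Pplat)/V̇ = (30 − 17) / 1.1667 = 13.0/1.1667 = 11.143 cmH2O·s/L.
C = Vt/(Pplat − PEEP) = 425.0 / (17 − 8) = 425.0/9.0 = 47.222 mL/cmH2O.
τ = R × C = 11.143 × 0.04722 L/cmH2O = 0.5262 s.
t = −τ·ln(1 − 0.95) = −0.5262·ln(0.05) = 1.576 s.

1.58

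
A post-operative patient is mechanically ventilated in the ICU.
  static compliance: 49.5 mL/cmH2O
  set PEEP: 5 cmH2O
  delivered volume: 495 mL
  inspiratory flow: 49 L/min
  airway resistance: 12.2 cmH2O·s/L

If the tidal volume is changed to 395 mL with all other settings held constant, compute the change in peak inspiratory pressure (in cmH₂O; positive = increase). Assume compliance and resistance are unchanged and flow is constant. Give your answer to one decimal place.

-2.0

PIP = Vt/C + R·V̇ + PEEP (constant-flow equation of motion).
Only the elastic term changes: ΔPIP = ΔVt / C = (395 − 495) / 49.5 = -2.02 cmH2O.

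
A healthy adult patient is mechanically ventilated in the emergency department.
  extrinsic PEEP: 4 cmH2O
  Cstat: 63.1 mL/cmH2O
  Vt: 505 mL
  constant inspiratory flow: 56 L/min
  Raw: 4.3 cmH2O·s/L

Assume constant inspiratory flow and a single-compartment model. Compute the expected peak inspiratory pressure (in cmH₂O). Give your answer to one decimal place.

16.0

Flow: 56 L/min ÷ 60 = 0.9333 L/s.
Equation of motion (constant flow): PIP = Vt/C + R·V̇ + PEEP.
PIP = 505/63.1 + 4.3×0.9333 + 4 = 8.003 + 4.013 + 4 = 16.016 cmH2O.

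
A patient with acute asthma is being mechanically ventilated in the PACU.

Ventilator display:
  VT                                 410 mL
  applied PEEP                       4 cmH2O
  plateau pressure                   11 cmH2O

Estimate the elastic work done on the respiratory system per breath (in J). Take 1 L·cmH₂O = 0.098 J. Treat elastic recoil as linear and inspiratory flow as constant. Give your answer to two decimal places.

Elastic work ≈ ½ × (Pplat − PEEP) × Vt = 0.5 × (11 − 4) × 0.410 L = 0.5 × 7.0 × 0.410 = 1.435 L·cmH2O.
× 0.098 J/(L·cmH2O) → 0.1406 J.

0.14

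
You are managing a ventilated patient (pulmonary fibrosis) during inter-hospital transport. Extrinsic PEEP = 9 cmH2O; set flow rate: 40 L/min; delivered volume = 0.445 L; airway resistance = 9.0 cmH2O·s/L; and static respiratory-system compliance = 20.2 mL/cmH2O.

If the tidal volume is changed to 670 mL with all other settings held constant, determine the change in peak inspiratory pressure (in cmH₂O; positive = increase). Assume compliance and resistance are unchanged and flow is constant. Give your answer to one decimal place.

11.1

PIP = Vt/C + R·V̇ + PEEP (constant-flow equation of motion).
Only the elastic term changes: ΔPIP = ΔVt / C = (670 − 445) / 20.2 = 11.139 cmH2O.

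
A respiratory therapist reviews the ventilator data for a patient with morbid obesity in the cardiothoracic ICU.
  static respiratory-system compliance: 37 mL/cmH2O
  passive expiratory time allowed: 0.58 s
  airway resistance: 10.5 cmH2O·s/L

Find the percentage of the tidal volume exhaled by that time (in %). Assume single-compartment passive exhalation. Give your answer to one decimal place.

77.5

τ = R × C = 10.5 × 37 mL/cmH2O = 10.5 × 0.037 L/cmH2O = 0.3885 s.
Passive exhalation: V(t)/V₀ = e^(−t/τ) = e^(−0.58/0.3885) = 0.2247.
Fraction exhaled = 1 − 0.2247 = 0.7753 → 77.53%.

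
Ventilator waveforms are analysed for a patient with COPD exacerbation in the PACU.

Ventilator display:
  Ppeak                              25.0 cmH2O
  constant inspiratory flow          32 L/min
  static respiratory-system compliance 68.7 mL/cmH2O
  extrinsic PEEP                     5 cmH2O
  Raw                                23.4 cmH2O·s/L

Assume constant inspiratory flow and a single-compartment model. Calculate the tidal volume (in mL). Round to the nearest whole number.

Flow: 32 L/min ÷ 60 = 0.5333 L/s.
Equation of motion (constant flow): PIP = Vt/C + R·V̇ + PEEP.
Vt/C = PIP − R·V̇ − PEEP = 25.0 − 12.479 − 5 = 7.521 cmH2O.
Vt = C × 7.521 = 68.7 × 7.521 = 516.69 mL.

517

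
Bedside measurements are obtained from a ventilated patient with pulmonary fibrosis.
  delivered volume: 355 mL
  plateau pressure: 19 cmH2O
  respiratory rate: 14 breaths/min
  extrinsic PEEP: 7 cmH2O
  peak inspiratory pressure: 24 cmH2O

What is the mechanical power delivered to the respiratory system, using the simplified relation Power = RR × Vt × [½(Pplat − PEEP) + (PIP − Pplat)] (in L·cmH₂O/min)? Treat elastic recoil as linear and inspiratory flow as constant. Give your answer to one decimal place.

54.7

Per-breath work = Vt × [½(Pplat−PEEP) + (PIP−Pplat)] = 0.355 × [0.5×12.0 + 5.0] = 0.355 × 11.0 = 3.905 L·cmH2O.
Power = 14 × 3.905 = 54.67 L·cmH2O/min.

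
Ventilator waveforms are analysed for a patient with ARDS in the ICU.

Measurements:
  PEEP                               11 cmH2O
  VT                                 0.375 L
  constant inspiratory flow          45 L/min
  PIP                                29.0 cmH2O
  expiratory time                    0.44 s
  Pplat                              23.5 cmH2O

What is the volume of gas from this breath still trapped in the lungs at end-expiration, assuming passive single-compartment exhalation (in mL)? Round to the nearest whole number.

51

Flow: 45 L/min ÷ 60 = 0.75 L/s.
R = (PIP − Pplat)/V̇ = (29.0 − 23.5) / 0.75 = 5.5/0.75 = 7.333 cmH2O·s/L.
C = Vt/(Pplat − PEEP) = 375.0 / (23.5 − 11) = 375.0/12.5 = 30.0 mL/cmH2O.
τ = R × C = 7.333 × 0.03 L/cmH2O = 0.22 s.
Fraction remaining = e^(−Te/τ) = e^(−0.44/0.22) = 0.1353.
Trapped volume = 375.0 × 0.1353 = 50.738 mL.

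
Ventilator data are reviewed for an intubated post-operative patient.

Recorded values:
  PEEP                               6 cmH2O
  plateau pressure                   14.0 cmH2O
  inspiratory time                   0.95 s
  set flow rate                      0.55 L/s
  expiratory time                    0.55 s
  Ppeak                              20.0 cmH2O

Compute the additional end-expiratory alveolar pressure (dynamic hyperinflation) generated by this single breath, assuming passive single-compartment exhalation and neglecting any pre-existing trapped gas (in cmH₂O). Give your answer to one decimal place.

Vt = flow × Ti = 0.55 L/s × 0.95 s × 1000 mL/L = 522.5 mL.
R = (PIP − Pplat)/V̇ = (20.0 − 14.0) / 0.55 = 6.0/0.55 = 10.909 cmH2O·s/L.
C = Vt/(Pplat − PEEP) = 522.5 / (14.0 − 6) = 522.5/8.0 = 65.313 mL/cmH2O.
τ = R × C = 10.909 × 0.06531 L/cmH2O = 0.7125 s.
Fraction remaining = e^(−Te/τ) = e^(−0.55/0.7125) = 0.4621; trapped volume = 522.5 × 0.4621 = 241.45 mL.
Additional alveolar pressure from trapping ≈ V_trapped / C = 241.45 / 65.313 = 3.697 cmH2O.

3.7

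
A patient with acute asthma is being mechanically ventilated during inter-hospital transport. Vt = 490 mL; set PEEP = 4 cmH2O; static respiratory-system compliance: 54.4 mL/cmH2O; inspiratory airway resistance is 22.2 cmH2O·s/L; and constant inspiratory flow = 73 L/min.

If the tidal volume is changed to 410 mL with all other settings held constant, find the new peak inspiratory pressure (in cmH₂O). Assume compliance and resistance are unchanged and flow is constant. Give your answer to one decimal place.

38.5

Flow: 73 L/min ÷ 60 = 1.2167 L/s.
PIP = Vt/C + R·V̇ + PEEP (constant-flow equation of motion).
Only the elastic term changes: ΔPIP = ΔVt / C = (410 − 490) / 54.4 = -1.471 cmH2O.
Original PIP = 490/54.4 + 22.2×1.2167 + 4 = 40.018 cmH2O; new PIP = 40.018 + (-1.471) = 38.547 cmH2O.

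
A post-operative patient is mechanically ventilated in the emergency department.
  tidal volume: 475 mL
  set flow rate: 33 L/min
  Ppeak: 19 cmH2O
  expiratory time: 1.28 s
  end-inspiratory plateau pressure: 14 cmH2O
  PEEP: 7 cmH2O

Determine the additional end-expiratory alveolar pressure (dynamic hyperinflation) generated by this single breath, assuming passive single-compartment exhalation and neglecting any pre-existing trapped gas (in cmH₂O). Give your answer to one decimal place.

0.9

Flow: 33 L/min ÷ 60 = 0.55 L/s.
R = (PIP − Pplat)/V̇ = (19 − 14) / 0.55 = 5.0/0.55 = 9.091 cmH2O·s/L.
C = Vt/(Pplat − PEEP) = 475.0 / (14 − 7) = 475.0/7.0 = 67.857 mL/cmH2O.
τ = R × C = 9.091 × 0.06786 L/cmH2O = 0.6169 s.
Fraction remaining = e^(−Te/τ) = e^(−1.28/0.6169) = 0.1256; trapped volume = 475.0 × 0.1256 = 59.66 mL.
Additional alveolar pressure from trapping ≈ V_trapped / C = 59.66 / 67.857 = 0.8792 cmH2O.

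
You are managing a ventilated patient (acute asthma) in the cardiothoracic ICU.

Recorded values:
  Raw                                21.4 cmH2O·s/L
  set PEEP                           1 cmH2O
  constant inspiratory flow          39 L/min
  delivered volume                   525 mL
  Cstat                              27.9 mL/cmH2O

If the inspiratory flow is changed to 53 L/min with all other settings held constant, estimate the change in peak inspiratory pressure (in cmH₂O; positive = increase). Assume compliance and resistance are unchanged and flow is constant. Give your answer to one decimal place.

5.0

Flow: 39 L/min ÷ 60 = 0.65 L/s.
New flow: 53 L/min ÷ 60 = 0.8833 L/s.
PIP = Vt/C + R·V̇ + PEEP (constant-flow equation of motion).
Only the resistive term changes: ΔPIP = R × ΔV̇ = 21.4 × (0.8833 − 0.65) = 21.4 × 0.2333 = 4.993 cmH2O.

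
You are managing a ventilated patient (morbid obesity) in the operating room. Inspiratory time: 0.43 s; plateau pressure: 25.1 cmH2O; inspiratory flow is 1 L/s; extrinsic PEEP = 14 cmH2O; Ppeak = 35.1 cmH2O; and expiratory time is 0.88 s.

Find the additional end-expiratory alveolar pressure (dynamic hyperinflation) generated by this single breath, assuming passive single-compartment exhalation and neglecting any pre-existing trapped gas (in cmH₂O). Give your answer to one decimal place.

Vt = flow × Ti = 1 L/s × 0.43 s × 1000 mL/L = 430.0 mL.
R = (PIP − Pplat)/V̇ = (35.1 − 25.1) / 1 = 10.0/1 = 10.0 cmH2O·s/L.
C = Vt/(Pplat − PEEP) = 430.0 / (25.1 − 14) = 430.0/11.1 = 38.739 mL/cmH2O.
τ = R × C = 10.0 × 0.03874 L/cmH2O = 0.3874 s.
Fraction remaining = e^(−Te/τ) = e^(−0.88/0.3874) = 0.1032; trapped volume = 430.0 × 0.1032 = 44.376 mL.
Additional alveolar pressure from trapping ≈ V_trapped / C = 44.376 / 38.739 = 1.146 cmH2O.

1.1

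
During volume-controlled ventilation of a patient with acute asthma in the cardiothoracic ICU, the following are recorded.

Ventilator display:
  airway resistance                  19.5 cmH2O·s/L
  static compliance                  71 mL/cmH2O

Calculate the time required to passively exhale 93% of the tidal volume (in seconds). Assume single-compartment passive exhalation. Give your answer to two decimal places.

3.68

τ = R × C = 19.5 × 71 mL/cmH2O = 19.5 × 0.071 L/cmH2O = 1.385 s.
Exhaled fraction f = 1 − e^(−t/τ) → t = −τ·ln(1 − f) = −1.385·ln(0.07) = 3.683 s.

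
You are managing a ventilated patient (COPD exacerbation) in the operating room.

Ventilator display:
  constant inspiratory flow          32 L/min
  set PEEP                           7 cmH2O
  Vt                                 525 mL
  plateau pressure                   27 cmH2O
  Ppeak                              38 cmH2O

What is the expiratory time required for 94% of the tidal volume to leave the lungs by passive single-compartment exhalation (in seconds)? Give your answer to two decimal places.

Flow: 32 L/min ÷ 60 = 0.5333 L/s.
R = (PIP − Pplat)/V̇ = (38 − 27) / 0.5333 = 11.0/0.5333 = 20.626 cmH2O·s/L.
C = Vt/(Pplat − PEEP) = 525.0 / (27 − 7) = 525.0/20.0 = 26.25 mL/cmH2O.
τ = R × C = 20.626 × 0.02625 L/cmH2O = 0.5414 s.
t = −τ·ln(1 − 0.94) = −0.5414·ln(0.06) = 1.523 s.

1.52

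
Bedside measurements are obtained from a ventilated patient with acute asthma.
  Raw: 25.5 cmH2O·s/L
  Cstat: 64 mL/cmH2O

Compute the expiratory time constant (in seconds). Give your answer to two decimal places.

τ = R × C = 25.5 × 64 mL/cmH2O = 25.5 × 0.064 L/cmH2O = 1.632 s.

1.63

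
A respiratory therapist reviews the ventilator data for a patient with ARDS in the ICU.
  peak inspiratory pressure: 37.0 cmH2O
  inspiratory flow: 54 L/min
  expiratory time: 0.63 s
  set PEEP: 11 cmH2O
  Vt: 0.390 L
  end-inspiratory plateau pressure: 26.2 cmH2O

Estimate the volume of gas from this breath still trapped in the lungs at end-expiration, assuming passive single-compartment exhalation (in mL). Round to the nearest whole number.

50

Flow: 54 L/min ÷ 60 = 0.9 L/s.
R = (PIP − Pplat)/V̇ = (37.0 − 26.2) / 0.9 = 10.8/0.9 = 12.0 cmH2O·s/L.
C = Vt/(Pplat − PEEP) = 390.0 / (26.2 − 11) = 390.0/15.2 = 25.658 mL/cmH2O.
τ = R × C = 12.0 × 0.02566 L/cmH2O = 0.3079 s.
Fraction remaining = e^(−Te/τ) = e^(−0.63/0.3079) = 0.1292.
Trapped volume = 390.0 × 0.1292 = 50.388 mL.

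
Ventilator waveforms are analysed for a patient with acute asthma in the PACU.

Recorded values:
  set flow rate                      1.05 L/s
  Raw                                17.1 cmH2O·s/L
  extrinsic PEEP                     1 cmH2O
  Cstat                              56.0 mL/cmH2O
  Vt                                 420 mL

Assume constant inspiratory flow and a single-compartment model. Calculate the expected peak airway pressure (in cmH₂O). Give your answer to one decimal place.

26.5

Equation of motion (constant flow): PIP = Vt/C + R·V̇ + PEEP.
PIP = 420/56.0 + 17.1×1.05 + 1 = 7.5 + 17.955 + 1 = 26.455 cmH2O.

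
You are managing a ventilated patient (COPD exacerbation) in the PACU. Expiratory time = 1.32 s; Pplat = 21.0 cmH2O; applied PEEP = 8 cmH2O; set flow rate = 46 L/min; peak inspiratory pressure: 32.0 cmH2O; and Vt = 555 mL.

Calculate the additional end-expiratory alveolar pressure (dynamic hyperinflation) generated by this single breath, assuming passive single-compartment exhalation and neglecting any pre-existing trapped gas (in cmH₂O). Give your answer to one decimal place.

Flow: 46 L/min ÷ 60 = 0.7667 L/s.
R = (PIP − Pplat)/V̇ = (32.0 − 21.0) / 0.7667 = 11.0/0.7667 = 14.347 cmH2O·s/L.
C = Vt/(Pplat − PEEP) = 555.0 / (21.0 − 8) = 555.0/13.0 = 42.692 mL/cmH2O.
τ = R × C = 14.347 × 0.04269 L/cmH2O = 0.6125 s.
Fraction remaining = e^(−Te/τ) = e^(−1.32/0.6125) = 0.1159; trapped volume = 555.0 × 0.1159 = 64.325 mL.
Additional alveolar pressure from trapping ≈ V_trapped / C = 64.325 / 42.692 = 1.507 cmH2O.

1.5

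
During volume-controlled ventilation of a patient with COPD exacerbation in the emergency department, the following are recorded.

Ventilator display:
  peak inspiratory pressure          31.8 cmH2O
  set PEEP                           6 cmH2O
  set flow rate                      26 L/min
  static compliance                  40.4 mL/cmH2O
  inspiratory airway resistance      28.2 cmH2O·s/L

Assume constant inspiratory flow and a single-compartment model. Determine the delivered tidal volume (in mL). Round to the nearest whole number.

Flow: 26 L/min ÷ 60 = 0.4333 L/s.
Equation of motion (constant flow): PIP = Vt/C + R·V̇ + PEEP.
Vt/C = PIP − R·V̇ − PEEP = 31.8 − 12.219 − 6 = 13.581 cmH2O.
Vt = C × 13.581 = 40.4 × 13.581 = 548.67 mL.

549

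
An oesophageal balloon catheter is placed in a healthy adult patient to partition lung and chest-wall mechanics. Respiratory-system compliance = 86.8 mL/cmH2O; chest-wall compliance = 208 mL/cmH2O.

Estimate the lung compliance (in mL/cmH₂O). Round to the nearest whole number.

1/CL = 1/Crs − 1/Ccw.
1/CL = 1/86.8 − 1/208 = 0.006713.
CL = 148.96 mL/cmH2O.

149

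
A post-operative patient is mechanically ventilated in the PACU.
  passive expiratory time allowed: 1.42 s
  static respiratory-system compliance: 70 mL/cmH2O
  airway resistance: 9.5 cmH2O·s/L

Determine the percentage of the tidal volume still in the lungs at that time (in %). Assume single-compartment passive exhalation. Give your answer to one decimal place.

11.8

τ = R × C = 9.5 × 70 mL/cmH2O = 9.5 × 0.070 L/cmH2O = 0.665 s.
Passive exhalation: V(t)/V₀ = e^(−t/τ) = e^(−1.42/0.665) = 0.1182.
Fraction remaining = 0.1182 → 11.82%.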